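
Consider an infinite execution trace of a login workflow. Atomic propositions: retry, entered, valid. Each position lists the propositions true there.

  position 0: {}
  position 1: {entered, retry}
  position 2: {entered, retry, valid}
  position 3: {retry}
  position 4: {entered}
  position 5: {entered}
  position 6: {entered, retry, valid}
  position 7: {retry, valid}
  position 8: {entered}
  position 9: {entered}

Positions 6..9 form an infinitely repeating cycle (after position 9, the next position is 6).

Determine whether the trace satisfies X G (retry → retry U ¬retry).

Holds

The position after 0 is 1; G (retry → retry U ¬retry) is true there.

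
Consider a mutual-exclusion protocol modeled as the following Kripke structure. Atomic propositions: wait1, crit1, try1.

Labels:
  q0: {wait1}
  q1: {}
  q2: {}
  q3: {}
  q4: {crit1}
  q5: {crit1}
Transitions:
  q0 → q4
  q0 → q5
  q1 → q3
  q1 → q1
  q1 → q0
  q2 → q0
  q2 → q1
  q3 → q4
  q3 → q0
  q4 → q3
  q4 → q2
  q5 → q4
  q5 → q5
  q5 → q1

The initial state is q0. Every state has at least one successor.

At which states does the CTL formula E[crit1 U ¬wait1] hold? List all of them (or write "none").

{q1, q2, q3, q4, q5}

States satisfying crit1: {q4, q5}.
States satisfying ¬wait1: {q1, q2, q3, q4, q5}.
States satisfying E[crit1 U ¬wait1]: {q1, q2, q3, q4, q5}.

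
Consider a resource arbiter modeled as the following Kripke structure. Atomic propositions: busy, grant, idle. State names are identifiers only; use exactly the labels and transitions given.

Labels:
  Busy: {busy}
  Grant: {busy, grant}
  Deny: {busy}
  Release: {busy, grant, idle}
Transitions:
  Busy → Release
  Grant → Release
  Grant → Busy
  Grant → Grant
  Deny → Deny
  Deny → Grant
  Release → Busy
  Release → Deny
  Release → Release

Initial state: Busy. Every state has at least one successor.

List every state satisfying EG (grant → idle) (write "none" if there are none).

{Busy, Deny, Release}

States satisfying grant → idle: {Busy, Deny, Release}.
States satisfying EG (grant → idle): {Busy, Deny, Release}.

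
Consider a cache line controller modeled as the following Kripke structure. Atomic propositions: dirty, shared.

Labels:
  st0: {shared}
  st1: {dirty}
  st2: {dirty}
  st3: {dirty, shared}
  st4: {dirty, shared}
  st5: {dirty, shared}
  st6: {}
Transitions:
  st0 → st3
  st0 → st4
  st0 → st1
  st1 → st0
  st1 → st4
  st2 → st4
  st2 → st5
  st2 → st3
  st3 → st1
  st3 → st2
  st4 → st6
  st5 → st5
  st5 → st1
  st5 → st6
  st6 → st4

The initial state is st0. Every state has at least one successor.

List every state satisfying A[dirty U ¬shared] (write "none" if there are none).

States satisfying dirty: {st1, st2, st3, st4, st5}.
States satisfying ¬shared: {st1, st2, st6}.
States satisfying A[dirty U ¬shared]: {st1, st2, st3, st4, st6}.

{st1, st2, st3, st4, st6}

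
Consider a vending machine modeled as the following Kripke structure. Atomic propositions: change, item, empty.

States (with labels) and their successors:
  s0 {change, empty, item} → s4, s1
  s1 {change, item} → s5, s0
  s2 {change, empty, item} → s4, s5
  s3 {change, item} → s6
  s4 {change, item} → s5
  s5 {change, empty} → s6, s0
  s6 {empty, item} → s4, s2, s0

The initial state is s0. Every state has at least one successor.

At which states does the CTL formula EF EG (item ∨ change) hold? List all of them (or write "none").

States satisfying EG (item ∨ change): {s0, s1, s2, s3, s4, s5, s6}.
States satisfying EF EG (item ∨ change): {s0, s1, s2, s3, s4, s5, s6}.

{s0, s1, s2, s3, s4, s5, s6}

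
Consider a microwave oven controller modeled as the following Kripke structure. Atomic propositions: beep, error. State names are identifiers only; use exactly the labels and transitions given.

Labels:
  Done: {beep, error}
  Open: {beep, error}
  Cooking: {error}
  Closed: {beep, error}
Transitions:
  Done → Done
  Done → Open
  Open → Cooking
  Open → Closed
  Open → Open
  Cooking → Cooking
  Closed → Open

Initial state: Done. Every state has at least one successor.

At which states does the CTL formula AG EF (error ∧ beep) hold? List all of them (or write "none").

States satisfying EF (error ∧ beep): {Done, Open, Closed}.
States satisfying AG EF (error ∧ beep): ∅.

none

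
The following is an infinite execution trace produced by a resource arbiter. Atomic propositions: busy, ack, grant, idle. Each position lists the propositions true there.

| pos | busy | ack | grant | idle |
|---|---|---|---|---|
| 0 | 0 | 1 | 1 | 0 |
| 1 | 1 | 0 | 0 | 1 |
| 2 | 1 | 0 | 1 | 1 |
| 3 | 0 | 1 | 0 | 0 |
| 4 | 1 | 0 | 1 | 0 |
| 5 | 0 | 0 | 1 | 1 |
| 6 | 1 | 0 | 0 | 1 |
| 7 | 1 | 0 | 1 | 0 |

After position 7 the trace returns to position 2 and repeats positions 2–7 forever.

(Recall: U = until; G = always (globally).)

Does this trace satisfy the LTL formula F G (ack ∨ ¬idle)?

No

G (ack ∨ ¬idle) is false at every position 0..7, so it never becomes true and F G (ack ∨ ¬idle) fails.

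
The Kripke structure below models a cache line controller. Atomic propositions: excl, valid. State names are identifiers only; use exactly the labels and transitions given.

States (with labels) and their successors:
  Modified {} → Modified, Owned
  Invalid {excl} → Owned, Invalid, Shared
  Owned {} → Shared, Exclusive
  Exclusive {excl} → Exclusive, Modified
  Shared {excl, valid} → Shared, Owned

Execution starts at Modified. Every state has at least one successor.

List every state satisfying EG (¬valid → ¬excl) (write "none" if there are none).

{Modified, Owned, Shared}

States satisfying ¬valid → ¬excl: {Modified, Owned, Shared}.
States satisfying EG (¬valid → ¬excl): {Modified, Owned, Shared}.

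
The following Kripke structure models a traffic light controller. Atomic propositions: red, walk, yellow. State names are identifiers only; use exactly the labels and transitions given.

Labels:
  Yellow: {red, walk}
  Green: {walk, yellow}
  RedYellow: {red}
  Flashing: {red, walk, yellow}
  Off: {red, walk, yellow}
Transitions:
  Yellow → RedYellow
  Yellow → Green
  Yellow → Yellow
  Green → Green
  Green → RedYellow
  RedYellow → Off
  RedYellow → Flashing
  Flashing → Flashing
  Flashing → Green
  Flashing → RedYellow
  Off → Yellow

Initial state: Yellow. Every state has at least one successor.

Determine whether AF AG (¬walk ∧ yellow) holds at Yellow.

Does not hold

States satisfying AG (¬walk ∧ yellow): ∅.
States satisfying AF AG (¬walk ∧ yellow): ∅.
There is a path from Yellow along which AG (¬walk ∧ yellow) never holds.
Yellow ∉ Sat(AF AG (¬walk ∧ yellow)).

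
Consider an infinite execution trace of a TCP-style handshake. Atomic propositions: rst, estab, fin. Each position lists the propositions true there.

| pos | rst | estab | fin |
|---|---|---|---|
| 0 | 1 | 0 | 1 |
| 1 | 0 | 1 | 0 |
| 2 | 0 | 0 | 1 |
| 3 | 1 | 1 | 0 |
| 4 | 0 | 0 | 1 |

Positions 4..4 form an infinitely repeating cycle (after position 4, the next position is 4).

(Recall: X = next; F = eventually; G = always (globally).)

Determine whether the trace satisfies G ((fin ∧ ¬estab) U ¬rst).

Violated

(fin ∧ ¬estab) U ¬rst must hold at every position from 0 onward. It fails at position 3, so G ((fin ∧ ¬estab) U ¬rst) is false.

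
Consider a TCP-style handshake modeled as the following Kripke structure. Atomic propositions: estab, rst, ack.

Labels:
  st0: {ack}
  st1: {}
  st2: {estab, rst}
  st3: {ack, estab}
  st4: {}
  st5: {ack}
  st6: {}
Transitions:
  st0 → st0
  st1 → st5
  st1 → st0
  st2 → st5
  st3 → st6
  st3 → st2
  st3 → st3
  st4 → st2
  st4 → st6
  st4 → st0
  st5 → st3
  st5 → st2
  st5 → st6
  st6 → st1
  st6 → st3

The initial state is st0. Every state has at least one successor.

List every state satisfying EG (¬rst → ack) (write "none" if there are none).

{st0, st2, st3, st5}

States satisfying ¬rst → ack: {st0, st2, st3, st5}.
States satisfying EG (¬rst → ack): {st0, st2, st3, st5}.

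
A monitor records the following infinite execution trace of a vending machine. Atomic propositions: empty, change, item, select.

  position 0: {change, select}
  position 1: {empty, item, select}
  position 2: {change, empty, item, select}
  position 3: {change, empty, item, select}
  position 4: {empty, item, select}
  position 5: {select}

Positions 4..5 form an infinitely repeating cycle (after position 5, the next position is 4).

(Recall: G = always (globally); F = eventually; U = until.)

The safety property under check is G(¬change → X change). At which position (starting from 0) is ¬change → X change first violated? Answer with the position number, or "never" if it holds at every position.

Check ¬change → X change at each position in order: 0 ✓, 1 ✓, 2 ✓, 3 ✓.
At position 4 the labels are {empty, item, select} and the next position 5 has {select}, so ¬change → X change is false there. This is the first violation.

4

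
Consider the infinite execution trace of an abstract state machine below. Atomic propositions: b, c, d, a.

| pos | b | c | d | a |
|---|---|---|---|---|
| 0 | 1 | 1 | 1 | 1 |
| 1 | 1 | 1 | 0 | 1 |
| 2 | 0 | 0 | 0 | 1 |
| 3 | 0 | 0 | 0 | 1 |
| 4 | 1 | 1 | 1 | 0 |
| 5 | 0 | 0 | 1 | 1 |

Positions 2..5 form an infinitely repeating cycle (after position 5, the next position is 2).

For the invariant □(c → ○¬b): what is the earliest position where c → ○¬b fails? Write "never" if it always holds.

0

At position 0 the labels are {a, b, c, d} and the next position 1 has {a, b, c}, so c → ○¬b is false there. This is the first violation.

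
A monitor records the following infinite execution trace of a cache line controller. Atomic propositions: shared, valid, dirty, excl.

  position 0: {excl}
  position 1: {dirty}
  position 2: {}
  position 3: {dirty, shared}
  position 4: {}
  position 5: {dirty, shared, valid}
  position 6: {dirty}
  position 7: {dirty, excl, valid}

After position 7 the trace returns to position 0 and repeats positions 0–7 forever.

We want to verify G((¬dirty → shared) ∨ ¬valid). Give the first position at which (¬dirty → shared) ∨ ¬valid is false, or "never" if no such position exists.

never

(¬dirty → shared) ∨ ¬valid holds at every position 0..7, and those are all the positions the trace ever visits, so the invariant G((¬dirty → shared) ∨ ¬valid) is never violated.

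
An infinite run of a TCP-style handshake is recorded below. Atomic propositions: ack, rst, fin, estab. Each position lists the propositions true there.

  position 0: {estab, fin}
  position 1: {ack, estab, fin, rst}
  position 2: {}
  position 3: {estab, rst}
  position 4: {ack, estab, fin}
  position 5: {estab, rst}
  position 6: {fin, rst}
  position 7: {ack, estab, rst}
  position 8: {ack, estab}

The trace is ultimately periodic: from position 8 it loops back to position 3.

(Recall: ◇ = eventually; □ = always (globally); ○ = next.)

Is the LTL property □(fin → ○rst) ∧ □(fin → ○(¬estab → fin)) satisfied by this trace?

Does not hold

fin → ○rst must hold at every position from 0 onward. It fails at position 1, so □(fin → ○rst) is false.
Positions where fin holds: 0, 1, 4, 6.
Check ○rst at each: 0→ok, 1→fails, 4→ok, 6→ok.
fin → ○(¬estab → fin) must hold at every position from 0 onward. It fails at position 1, so □(fin → ○(¬estab → fin)) is false.
Positions where fin holds: 0, 1, 4, 6.
Check ○(¬estab → fin) at each: 0→ok, 1→fails, 4→ok, 6→ok.
At position 0: □(fin → ○rst) is false; □(fin → ○(¬estab → fin)) is false; so □(fin → ○rst) ∧ □(fin → ○(¬estab → fin)) is false.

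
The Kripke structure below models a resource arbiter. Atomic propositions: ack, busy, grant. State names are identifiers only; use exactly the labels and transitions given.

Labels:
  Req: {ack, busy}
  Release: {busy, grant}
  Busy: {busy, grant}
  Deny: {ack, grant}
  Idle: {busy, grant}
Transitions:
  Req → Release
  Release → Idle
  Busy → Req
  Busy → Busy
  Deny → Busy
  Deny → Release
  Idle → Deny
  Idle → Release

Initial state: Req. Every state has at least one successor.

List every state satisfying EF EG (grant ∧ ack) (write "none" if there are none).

States satisfying EG (grant ∧ ack): ∅.
States satisfying EF EG (grant ∧ ack): ∅.

none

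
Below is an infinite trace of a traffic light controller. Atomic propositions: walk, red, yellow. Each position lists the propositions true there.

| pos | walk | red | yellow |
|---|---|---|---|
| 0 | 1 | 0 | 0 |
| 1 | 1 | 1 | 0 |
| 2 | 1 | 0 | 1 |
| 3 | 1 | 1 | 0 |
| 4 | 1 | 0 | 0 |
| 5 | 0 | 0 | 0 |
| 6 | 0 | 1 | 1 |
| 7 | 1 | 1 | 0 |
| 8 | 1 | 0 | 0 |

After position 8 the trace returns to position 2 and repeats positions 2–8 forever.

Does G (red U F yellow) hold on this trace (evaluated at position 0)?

Yes

red U F yellow holds at every position 0..8, and those are all positions ever visited, so G (red U F yellow) holds.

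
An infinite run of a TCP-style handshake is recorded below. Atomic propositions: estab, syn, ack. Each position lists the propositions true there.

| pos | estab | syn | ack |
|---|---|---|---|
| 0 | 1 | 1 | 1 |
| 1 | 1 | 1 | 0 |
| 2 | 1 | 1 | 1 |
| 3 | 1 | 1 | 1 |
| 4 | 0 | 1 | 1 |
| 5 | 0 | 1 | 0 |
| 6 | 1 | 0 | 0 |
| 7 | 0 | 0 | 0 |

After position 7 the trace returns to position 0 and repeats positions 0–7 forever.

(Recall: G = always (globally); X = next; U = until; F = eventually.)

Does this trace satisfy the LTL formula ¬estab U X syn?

Walking from position 0: X syn first holds at position 0, and ¬estab holds at every earlier position along the way, so ¬estab U X syn holds.

Holds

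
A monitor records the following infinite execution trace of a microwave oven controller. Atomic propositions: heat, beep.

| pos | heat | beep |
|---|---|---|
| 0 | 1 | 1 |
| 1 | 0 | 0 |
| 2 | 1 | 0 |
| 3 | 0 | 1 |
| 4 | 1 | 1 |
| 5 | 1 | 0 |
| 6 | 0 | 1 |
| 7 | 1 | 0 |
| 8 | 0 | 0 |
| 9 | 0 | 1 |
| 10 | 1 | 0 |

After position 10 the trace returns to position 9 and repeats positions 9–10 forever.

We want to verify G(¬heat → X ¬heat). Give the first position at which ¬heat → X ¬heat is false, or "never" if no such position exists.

1

Check ¬heat → X ¬heat at each position in order: 0 ✓.
At position 1 the labels are {} and the next position 2 has {heat}, so ¬heat → X ¬heat is false there. This is the first violation.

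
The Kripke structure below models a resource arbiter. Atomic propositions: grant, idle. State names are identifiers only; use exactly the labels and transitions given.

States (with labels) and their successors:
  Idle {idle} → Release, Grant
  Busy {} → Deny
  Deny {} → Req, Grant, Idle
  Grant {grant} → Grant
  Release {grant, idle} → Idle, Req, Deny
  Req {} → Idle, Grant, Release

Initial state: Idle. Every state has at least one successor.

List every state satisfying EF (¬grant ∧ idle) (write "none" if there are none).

{Idle, Busy, Deny, Release, Req}

States satisfying ¬grant ∧ idle: {Idle}.
States satisfying EF (¬grant ∧ idle): {Idle, Busy, Deny, Release, Req}.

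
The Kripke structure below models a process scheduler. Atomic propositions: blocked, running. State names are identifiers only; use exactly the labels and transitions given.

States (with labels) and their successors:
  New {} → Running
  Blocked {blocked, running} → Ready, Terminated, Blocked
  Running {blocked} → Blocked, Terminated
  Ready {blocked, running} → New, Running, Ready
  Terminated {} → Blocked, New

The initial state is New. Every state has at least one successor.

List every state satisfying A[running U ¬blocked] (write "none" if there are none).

{New, Terminated}

States satisfying running: {Blocked, Ready}.
States satisfying ¬blocked: {New, Terminated}.
States satisfying A[running U ¬blocked]: {New, Terminated}.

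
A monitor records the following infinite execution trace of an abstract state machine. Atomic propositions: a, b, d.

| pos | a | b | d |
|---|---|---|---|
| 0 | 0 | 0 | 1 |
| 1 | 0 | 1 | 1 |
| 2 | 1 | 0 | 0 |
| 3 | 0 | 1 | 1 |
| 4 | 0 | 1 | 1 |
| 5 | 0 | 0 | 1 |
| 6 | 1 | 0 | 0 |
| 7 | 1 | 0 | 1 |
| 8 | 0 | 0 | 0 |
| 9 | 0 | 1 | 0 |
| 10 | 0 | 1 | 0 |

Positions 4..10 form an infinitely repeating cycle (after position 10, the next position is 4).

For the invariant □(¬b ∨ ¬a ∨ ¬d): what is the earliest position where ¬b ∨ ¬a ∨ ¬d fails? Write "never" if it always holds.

never

¬b ∨ ¬a ∨ ¬d holds at every position 0..10, and those are all the positions the trace ever visits, so the invariant □(¬b ∨ ¬a ∨ ¬d) is never violated.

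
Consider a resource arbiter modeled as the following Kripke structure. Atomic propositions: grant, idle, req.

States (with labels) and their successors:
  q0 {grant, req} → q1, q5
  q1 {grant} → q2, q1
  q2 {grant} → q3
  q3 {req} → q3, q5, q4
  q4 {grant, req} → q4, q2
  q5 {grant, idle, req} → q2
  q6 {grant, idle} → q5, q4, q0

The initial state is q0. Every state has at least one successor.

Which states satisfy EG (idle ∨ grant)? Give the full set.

States satisfying idle ∨ grant: {q0, q1, q2, q4, q5, q6}.
States satisfying EG (idle ∨ grant): {q0, q1, q4, q6}.

{q0, q1, q4, q6}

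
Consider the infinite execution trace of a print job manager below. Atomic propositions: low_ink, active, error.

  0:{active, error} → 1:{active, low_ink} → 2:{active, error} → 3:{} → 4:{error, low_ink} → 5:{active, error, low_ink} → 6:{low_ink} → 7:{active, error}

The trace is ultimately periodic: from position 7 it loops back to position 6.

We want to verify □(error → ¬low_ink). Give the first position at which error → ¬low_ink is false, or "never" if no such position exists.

Check error → ¬low_ink at each position in order: 0 ✓, 1 ✓, 2 ✓, 3 ✓.
At position 4 the labels are {error, low_ink}, so error → ¬low_ink is false there. This is the first violation.

4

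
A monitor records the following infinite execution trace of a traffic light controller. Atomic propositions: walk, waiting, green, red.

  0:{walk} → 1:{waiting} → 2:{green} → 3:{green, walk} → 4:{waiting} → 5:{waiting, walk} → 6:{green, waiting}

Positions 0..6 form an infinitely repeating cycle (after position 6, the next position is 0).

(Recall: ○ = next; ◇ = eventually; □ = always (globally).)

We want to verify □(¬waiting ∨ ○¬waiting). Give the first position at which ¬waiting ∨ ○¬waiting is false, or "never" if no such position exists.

4

Check ¬waiting ∨ ○¬waiting at each position in order: 0 ✓, 1 ✓, 2 ✓, 3 ✓.
At position 4 the labels are {waiting} and the next position 5 has {waiting, walk}, so ¬waiting ∨ ○¬waiting is false there. This is the first violation.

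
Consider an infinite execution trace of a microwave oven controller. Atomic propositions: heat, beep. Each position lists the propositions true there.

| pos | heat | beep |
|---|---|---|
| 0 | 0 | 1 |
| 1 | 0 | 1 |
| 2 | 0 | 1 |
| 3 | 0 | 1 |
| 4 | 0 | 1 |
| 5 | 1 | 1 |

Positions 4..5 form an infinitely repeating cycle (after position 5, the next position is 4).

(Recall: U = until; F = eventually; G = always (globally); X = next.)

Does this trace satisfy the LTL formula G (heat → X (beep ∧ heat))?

No

heat → X (beep ∧ heat) must hold at every position from 0 onward. It fails at position 5, so G (heat → X (beep ∧ heat)) is false.
Positions where heat holds: 5.
Check X (beep ∧ heat) at each: 5→fails.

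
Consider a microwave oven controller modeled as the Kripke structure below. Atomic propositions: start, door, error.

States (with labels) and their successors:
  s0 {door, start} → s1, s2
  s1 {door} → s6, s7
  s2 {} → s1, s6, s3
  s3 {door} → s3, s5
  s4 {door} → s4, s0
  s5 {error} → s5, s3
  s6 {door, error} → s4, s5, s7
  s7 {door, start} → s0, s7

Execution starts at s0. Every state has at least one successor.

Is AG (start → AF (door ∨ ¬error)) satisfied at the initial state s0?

States satisfying start → AF (door ∨ ¬error): {s0, s1, s2, s3, s4, s5, s6, s7}.
States satisfying AG (start → AF (door ∨ ¬error)): {s0, s1, s2, s3, s4, s5, s6, s7}.
Every state reachable from s0 satisfies start → AF (door ∨ ¬error).
s0 ∈ Sat(AG (start → AF (door ∨ ¬error))).

Holds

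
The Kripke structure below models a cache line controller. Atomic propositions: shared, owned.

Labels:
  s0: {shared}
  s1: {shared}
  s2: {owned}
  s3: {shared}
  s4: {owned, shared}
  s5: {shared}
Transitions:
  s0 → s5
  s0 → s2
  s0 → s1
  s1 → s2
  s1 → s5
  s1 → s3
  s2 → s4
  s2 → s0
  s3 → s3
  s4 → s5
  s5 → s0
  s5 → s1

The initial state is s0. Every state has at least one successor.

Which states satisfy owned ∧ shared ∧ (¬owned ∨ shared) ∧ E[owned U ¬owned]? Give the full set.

{s4}

States satisfying owned ∧ shared: {s4}.
States satisfying ¬owned: {s0, s1, s3, s5}.
States satisfying ¬owned ∨ shared: {s0, s1, s3, s4, s5}.
States satisfying owned ∧ shared ∧ (¬owned ∨ shared): {s4}.
States satisfying owned: {s2, s4}.
States satisfying E[owned U ¬owned]: {s0, s1, s2, s3, s4, s5}.
States satisfying owned ∧ shared ∧ (¬owned ∨ shared) ∧ E[owned U ¬owned]: {s4}.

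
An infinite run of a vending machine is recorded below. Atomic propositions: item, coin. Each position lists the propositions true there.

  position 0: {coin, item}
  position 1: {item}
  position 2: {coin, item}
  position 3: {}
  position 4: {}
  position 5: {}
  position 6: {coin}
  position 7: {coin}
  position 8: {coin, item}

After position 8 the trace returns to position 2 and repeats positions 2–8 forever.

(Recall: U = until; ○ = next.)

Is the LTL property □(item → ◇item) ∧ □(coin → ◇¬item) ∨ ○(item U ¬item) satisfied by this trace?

The position after 0 is 1; item U ¬item is true there.
At position 0: □(item → ◇item) ∧ □(coin → ◇¬item) is true; ○(item U ¬item) is true; so □(item → ◇item) ∧ □(coin → ◇¬item) ∨ ○(item U ¬item) is true.

Yes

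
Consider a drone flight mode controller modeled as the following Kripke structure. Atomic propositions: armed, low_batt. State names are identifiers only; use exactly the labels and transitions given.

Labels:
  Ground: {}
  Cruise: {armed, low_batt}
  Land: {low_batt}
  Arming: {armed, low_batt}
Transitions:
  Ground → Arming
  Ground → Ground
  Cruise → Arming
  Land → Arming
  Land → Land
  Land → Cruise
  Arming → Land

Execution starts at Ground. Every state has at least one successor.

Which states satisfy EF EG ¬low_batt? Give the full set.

{Ground}

States satisfying EG ¬low_batt: {Ground}.
States satisfying EF EG ¬low_batt: {Ground}.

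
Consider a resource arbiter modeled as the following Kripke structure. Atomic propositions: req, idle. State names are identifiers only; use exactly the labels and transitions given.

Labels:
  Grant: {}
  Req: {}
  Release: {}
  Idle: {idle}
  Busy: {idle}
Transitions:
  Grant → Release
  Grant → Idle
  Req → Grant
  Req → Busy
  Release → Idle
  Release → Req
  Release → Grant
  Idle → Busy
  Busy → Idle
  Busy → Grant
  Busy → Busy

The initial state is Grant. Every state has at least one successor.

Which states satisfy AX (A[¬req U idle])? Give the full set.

States satisfying A[¬req U idle]: {Idle, Busy}.
States satisfying AX (A[¬req U idle]): {Idle}.

{Idle}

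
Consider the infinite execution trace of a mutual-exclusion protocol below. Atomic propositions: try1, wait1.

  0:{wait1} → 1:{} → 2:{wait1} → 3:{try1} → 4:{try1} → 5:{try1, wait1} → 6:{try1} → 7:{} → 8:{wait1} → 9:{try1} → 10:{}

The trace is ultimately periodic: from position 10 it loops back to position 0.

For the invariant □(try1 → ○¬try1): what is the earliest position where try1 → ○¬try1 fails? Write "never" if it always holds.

Check try1 → ○¬try1 at each position in order: 0 ✓, 1 ✓, 2 ✓.
At position 3 the labels are {try1} and the next position 4 has {try1}, so try1 → ○¬try1 is false there. This is the first violation.

3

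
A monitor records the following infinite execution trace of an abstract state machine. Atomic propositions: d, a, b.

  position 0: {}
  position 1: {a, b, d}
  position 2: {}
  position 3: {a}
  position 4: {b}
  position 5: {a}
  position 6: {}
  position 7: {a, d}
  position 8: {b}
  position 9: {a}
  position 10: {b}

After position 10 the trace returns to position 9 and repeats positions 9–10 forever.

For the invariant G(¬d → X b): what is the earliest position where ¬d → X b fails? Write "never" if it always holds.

Check ¬d → X b at each position in order: 0 ✓, 1 ✓.
At position 2 the labels are {} and the next position 3 has {a}, so ¬d → X b is false there. This is the first violation.

2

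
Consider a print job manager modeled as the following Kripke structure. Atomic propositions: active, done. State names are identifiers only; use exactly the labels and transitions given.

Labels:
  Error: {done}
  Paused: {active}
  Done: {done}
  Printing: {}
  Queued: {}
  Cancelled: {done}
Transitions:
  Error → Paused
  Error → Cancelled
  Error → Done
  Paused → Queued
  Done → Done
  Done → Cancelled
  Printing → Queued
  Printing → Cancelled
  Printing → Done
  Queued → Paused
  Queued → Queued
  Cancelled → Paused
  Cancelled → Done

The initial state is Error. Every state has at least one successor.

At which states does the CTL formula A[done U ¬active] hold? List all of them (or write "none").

{Error, Done, Printing, Queued, Cancelled}

States satisfying done: {Error, Done, Cancelled}.
States satisfying ¬active: {Error, Done, Printing, Queued, Cancelled}.
States satisfying A[done U ¬active]: {Error, Done, Printing, Queued, Cancelled}.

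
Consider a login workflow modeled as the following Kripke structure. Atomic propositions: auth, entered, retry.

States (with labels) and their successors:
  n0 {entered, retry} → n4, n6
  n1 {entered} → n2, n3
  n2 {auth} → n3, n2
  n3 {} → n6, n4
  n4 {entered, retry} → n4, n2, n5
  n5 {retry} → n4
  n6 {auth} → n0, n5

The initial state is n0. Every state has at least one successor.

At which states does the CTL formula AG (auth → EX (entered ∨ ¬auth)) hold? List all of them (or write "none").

{n0, n1, n2, n3, n4, n5, n6}

States satisfying auth → EX (entered ∨ ¬auth): {n0, n1, n2, n3, n4, n5, n6}.
States satisfying AG (auth → EX (entered ∨ ¬auth)): {n0, n1, n2, n3, n4, n5, n6}.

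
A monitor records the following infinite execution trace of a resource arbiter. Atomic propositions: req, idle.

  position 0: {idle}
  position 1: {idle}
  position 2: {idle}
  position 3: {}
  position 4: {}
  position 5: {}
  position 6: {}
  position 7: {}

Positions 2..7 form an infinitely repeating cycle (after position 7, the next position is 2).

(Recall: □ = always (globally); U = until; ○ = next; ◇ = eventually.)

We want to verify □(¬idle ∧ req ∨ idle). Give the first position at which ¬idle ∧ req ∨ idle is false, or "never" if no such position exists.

Check ¬idle ∧ req ∨ idle at each position in order: 0 ✓, 1 ✓, 2 ✓.
At position 3 the labels are {}, so ¬idle ∧ req ∨ idle is false there. This is the first violation.

3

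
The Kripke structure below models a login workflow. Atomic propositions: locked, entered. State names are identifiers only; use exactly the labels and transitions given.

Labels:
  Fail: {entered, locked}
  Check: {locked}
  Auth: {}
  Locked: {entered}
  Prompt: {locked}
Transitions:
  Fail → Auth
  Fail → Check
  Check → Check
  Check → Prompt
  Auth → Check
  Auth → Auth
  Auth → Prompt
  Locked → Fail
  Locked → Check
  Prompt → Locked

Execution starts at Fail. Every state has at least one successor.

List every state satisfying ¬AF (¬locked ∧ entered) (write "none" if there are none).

States satisfying ¬locked ∧ entered: {Locked}.
States satisfying AF (¬locked ∧ entered): {Locked, Prompt}.
States satisfying ¬AF (¬locked ∧ entered): {Fail, Check, Auth}.

{Fail, Check, Auth}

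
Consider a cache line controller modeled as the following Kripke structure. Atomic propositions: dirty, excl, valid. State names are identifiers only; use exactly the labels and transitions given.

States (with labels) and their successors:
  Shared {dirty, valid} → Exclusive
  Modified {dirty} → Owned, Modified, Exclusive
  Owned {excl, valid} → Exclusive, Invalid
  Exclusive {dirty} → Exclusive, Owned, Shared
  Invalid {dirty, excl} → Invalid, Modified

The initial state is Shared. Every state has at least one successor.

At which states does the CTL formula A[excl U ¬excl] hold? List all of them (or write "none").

{Shared, Modified, Exclusive}

States satisfying excl: {Owned, Invalid}.
States satisfying ¬excl: {Shared, Modified, Exclusive}.
States satisfying A[excl U ¬excl]: {Shared, Modified, Exclusive}.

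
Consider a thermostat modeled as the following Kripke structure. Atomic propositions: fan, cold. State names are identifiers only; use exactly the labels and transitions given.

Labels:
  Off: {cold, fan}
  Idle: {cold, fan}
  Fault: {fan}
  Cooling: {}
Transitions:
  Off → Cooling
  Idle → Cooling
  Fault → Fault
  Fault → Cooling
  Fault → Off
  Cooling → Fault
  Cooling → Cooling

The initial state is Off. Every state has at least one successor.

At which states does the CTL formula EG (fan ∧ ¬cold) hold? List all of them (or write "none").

{Fault}

States satisfying fan ∧ ¬cold: {Fault}.
States satisfying EG (fan ∧ ¬cold): {Fault}.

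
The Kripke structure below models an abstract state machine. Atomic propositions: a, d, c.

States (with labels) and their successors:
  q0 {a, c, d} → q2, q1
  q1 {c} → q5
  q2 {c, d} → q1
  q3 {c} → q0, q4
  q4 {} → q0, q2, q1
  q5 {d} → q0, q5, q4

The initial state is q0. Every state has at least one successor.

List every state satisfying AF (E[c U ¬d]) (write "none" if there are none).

States satisfying E[c U ¬d]: {q0, q1, q2, q3, q4}.
States satisfying AF (E[c U ¬d]): {q0, q1, q2, q3, q4}.

{q0, q1, q2, q3, q4}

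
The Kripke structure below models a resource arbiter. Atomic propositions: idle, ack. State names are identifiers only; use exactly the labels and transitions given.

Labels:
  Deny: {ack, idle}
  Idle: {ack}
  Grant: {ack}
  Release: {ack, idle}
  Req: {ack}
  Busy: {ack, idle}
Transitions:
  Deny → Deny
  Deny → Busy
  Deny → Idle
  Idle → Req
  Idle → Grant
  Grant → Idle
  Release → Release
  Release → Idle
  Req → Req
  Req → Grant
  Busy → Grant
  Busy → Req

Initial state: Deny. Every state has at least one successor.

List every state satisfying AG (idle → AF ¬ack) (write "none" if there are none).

{Idle, Grant, Req}

States satisfying idle → AF ¬ack: {Idle, Grant, Req}.
States satisfying AG (idle → AF ¬ack): {Idle, Grant, Req}.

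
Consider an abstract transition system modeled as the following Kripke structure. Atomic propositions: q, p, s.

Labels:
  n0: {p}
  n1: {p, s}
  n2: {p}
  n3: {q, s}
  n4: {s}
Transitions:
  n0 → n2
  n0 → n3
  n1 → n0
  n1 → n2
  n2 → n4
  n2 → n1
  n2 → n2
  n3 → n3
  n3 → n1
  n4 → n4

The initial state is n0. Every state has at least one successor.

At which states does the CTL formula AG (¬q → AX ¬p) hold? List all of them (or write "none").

States satisfying ¬q → AX ¬p: {n3, n4}.
States satisfying AG (¬q → AX ¬p): {n4}.

{n4}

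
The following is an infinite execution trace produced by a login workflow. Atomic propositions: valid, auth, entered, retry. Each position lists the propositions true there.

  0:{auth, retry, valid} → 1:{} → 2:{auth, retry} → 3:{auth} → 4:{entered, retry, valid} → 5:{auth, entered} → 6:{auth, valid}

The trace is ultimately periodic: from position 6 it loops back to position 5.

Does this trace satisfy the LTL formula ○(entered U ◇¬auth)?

The position after 0 is 1; entered U ◇¬auth is true there.

Holds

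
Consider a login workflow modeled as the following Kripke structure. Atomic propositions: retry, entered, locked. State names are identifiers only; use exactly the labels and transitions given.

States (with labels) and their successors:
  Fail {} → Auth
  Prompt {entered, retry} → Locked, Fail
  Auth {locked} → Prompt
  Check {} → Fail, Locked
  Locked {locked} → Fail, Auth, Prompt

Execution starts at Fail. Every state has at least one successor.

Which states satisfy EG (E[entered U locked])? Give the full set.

States satisfying E[entered U locked]: {Prompt, Auth, Locked}.
States satisfying EG (E[entered U locked]): {Prompt, Auth, Locked}.

{Prompt, Auth, Locked}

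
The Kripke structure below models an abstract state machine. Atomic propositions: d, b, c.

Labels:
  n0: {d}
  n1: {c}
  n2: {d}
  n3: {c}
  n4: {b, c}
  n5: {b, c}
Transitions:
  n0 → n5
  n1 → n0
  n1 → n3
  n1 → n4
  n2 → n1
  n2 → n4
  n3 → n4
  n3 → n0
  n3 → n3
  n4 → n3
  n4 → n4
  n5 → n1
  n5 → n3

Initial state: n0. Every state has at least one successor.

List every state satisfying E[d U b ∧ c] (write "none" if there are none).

States satisfying d: {n0, n2}.
States satisfying b ∧ c: {n4, n5}.
States satisfying E[d U b ∧ c]: {n0, n2, n4, n5}.

{n0, n2, n4, n5}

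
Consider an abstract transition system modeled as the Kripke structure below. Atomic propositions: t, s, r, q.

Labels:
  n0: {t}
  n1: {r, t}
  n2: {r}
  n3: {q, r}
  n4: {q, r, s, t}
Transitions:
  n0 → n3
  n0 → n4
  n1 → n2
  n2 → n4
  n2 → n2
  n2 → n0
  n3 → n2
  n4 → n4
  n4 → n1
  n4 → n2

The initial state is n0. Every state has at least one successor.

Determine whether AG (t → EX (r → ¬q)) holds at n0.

States satisfying t → EX (r → ¬q): {n1, n2, n3, n4}.
States satisfying AG (t → EX (r → ¬q)): ∅.
n0 is reachable from n0 and violates t → EX (r → ¬q), so AG fails at n0.
n0 ∉ Sat(AG (t → EX (r → ¬q))).

Violated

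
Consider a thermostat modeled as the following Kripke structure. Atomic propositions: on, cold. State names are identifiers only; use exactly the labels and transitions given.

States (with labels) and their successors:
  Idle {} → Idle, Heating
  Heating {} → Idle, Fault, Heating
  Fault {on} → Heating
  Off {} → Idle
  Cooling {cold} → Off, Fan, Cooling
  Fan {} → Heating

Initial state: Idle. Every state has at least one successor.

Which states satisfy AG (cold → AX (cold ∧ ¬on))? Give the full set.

{Idle, Heating, Fault, Off, Fan}

States satisfying cold → AX (cold ∧ ¬on): {Idle, Heating, Fault, Off, Fan}.
States satisfying AG (cold → AX (cold ∧ ¬on)): {Idle, Heating, Fault, Off, Fan}.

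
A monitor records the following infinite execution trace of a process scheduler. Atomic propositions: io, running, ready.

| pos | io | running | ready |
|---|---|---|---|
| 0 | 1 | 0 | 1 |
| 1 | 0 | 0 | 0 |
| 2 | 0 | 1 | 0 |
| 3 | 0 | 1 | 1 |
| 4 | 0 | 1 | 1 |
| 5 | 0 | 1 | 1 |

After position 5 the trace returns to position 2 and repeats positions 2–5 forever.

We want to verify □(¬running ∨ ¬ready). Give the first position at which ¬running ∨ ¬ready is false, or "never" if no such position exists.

3

Check ¬running ∨ ¬ready at each position in order: 0 ✓, 1 ✓, 2 ✓.
At position 3 the labels are {ready, running}, so ¬running ∨ ¬ready is false there. This is the first violation.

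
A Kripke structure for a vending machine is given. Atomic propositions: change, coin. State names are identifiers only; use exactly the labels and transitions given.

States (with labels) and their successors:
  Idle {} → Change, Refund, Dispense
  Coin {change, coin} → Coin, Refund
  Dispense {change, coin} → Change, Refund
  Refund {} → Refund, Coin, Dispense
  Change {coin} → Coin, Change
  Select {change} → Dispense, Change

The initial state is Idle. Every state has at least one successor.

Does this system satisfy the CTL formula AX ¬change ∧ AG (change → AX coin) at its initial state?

States satisfying ¬change: {Idle, Refund, Change}.
States satisfying AX ¬change: {Dispense}.
States satisfying change → AX coin: {Idle, Refund, Change, Select}.
States satisfying AG (change → AX coin): ∅.
States satisfying AX ¬change ∧ AG (change → AX coin): ∅.
Idle ∉ Sat(AX ¬change ∧ AG (change → AX coin)).

No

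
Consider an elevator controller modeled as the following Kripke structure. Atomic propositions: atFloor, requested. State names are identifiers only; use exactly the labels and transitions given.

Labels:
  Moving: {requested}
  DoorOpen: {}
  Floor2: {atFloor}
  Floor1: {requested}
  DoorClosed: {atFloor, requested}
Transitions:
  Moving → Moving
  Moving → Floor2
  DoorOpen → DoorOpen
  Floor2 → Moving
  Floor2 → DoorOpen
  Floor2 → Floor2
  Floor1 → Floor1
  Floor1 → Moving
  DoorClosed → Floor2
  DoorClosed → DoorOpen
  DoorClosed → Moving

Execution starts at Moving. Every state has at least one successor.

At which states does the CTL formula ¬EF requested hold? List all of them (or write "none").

States satisfying requested: {Moving, Floor1, DoorClosed}.
States satisfying EF requested: {Moving, Floor2, Floor1, DoorClosed}.
States satisfying ¬EF requested: {DoorOpen}.

{DoorOpen}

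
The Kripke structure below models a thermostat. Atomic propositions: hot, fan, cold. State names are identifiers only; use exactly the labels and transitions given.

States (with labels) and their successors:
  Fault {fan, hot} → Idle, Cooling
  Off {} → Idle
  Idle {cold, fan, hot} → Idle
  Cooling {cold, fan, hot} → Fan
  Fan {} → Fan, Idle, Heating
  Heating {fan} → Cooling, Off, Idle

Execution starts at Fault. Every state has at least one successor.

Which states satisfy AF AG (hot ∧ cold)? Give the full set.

States satisfying AG (hot ∧ cold): {Idle}.
States satisfying AF AG (hot ∧ cold): {Off, Idle}.

{Off, Idle}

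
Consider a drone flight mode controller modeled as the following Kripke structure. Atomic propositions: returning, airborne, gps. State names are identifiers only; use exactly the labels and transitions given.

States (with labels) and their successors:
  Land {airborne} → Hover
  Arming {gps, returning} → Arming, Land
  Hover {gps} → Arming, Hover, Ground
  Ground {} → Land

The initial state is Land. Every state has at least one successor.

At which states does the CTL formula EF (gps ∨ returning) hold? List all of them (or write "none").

States satisfying gps ∨ returning: {Arming, Hover}.
States satisfying EF (gps ∨ returning): {Land, Arming, Hover, Ground}.

{Land, Arming, Hover, Ground}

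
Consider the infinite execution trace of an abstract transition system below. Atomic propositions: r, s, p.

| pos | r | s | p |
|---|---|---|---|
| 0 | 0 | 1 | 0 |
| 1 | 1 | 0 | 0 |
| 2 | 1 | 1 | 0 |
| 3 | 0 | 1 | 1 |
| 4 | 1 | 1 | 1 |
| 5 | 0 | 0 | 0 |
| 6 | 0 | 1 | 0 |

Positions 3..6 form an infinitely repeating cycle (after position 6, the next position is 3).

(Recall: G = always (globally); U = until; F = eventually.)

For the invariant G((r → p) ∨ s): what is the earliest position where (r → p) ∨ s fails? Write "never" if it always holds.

1

Check (r → p) ∨ s at each position in order: 0 ✓.
At position 1 the labels are {r}, so (r → p) ∨ s is false there. This is the first violation.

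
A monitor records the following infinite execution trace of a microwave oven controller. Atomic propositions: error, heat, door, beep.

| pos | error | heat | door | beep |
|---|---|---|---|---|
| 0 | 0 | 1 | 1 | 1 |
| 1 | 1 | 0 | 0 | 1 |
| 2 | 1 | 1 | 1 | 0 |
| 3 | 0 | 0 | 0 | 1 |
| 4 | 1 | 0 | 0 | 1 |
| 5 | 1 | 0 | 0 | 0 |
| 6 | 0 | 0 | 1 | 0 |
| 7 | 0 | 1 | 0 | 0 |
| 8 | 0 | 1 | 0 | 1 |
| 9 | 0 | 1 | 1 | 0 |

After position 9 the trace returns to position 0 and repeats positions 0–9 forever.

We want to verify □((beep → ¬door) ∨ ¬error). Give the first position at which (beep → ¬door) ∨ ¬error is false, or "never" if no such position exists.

(beep → ¬door) ∨ ¬error holds at every position 0..9, and those are all the positions the trace ever visits, so the invariant □((beep → ¬door) ∨ ¬error) is never violated.

never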